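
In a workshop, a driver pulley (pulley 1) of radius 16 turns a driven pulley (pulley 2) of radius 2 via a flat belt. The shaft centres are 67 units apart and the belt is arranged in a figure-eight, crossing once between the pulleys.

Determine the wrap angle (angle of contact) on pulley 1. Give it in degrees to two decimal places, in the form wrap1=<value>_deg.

wrap1=211.17_deg

crossed belt: β = asin((r1+r2)/C) = asin(18/67) = 15.5843°
wrap1 = wrap2 = π + 2β = 211.1687°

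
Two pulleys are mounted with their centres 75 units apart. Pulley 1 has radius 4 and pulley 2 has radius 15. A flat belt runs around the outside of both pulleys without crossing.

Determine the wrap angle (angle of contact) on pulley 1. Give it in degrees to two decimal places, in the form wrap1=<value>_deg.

wrap1=163.13_deg

open belt: β = asin((r2−r1)/C) = asin(11/75) = 8.4338°
wrap1 = π − 2β = 163.1324°
wrap2 = π + 2β = 196.8676°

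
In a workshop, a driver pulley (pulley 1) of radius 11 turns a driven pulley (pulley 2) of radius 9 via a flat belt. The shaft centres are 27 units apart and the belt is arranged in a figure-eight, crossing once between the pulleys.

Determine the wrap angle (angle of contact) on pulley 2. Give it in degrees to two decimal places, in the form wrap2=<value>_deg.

crossed belt: β = asin((r1+r2)/C) = asin(20/27) = 47.7946°
wrap1 = wrap2 = π + 2β = 275.5891°

wrap2=275.59_deg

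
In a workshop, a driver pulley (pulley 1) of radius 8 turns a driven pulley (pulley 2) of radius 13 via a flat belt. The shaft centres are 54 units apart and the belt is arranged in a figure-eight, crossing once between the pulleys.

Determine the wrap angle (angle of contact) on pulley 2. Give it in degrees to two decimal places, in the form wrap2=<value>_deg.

wrap2=225.77_deg

crossed belt: β = asin((r1+r2)/C) = asin(21/54) = 22.8854°
wrap1 = wrap2 = π + 2β = 225.7708°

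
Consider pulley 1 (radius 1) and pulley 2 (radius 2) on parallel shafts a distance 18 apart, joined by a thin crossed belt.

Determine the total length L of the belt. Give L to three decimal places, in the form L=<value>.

L=45.926

crossed belt: β = asin((r1+r2)/C) = asin(3/18) = 9.5941°
wrap1 = wrap2 = π + 2β = 199.1881°
tangent length = C·cosβ = 17.7482
L = (r1+r2)·wrap + 2·C·cosβ = 3·3.4765 + 2·17.7482 = 45.9259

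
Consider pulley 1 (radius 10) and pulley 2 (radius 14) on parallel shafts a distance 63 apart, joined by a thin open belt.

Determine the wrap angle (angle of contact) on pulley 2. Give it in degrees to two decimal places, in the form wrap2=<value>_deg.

wrap2=187.28_deg

open belt: β = asin((r2−r1)/C) = asin(4/63) = 3.6403°
wrap1 = π − 2β = 172.7194°
wrap2 = π + 2β = 187.2806°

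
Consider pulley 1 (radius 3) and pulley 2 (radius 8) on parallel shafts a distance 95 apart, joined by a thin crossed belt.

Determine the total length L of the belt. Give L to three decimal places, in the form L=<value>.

L=225.833

crossed belt: β = asin((r1+r2)/C) = asin(11/95) = 6.6492°
wrap1 = wrap2 = π + 2β = 193.2983°
tangent length = C·cosβ = 94.3610
L = (r1+r2)·wrap + 2·C·cosβ = 11·3.3737 + 2·94.3610 = 225.8326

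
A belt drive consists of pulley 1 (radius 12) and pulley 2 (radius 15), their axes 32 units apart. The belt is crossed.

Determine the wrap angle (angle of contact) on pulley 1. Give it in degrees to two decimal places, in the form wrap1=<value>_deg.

wrap1=295.08_deg

crossed belt: β = asin((r1+r2)/C) = asin(27/32) = 57.5383°
wrap1 = wrap2 = π + 2β = 295.0765°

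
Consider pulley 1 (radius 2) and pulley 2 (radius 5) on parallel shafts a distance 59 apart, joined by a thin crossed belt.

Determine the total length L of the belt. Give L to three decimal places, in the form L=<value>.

L=140.823

crossed belt: β = asin((r1+r2)/C) = asin(7/59) = 6.8139°
wrap1 = wrap2 = π + 2β = 193.6277°
tangent length = C·cosβ = 58.5833
L = (r1+r2)·wrap + 2·C·cosβ = 7·3.3794 + 2·58.5833 = 140.8226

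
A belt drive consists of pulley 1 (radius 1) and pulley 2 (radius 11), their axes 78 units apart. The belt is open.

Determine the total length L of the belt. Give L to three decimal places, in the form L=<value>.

L=194.983

open belt: β = asin((r2−r1)/C) = asin(10/78) = 7.3659°
wrap1 = π − 2β = 165.2682°
wrap2 = π + 2β = 194.7318°
tangent length = C·cosβ = 77.3563
L = r1·wrap1 + r2·wrap2 + 2·C·cosβ = 1·2.8845 + 11·3.3987 + 2·77.3563 = 194.9829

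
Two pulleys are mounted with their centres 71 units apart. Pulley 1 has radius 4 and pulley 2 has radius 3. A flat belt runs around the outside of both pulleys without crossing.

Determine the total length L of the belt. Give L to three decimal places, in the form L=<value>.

open belt: β = asin((r2−r1)/C) = asin(-1/71) = -0.8070°
wrap1 = π − 2β = 181.6140°
wrap2 = π + 2β = 178.3860°
tangent length = C·cosβ = 70.9930
L = r1·wrap1 + r2·wrap2 + 2·C·cosβ = 4·3.1698 + 3·3.1134 + 2·70.9930 = 164.0052

L=164.005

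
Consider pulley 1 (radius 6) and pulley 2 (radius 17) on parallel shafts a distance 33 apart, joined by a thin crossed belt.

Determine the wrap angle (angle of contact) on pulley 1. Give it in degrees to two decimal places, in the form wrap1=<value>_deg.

wrap1=268.37_deg

crossed belt: β = asin((r1+r2)/C) = asin(23/33) = 44.1844°
wrap1 = wrap2 = π + 2β = 268.3688°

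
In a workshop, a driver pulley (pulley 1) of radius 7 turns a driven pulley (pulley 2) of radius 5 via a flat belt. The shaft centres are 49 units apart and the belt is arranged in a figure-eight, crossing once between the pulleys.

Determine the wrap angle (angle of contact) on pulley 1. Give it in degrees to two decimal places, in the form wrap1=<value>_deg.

wrap1=208.35_deg

crossed belt: β = asin((r1+r2)/C) = asin(12/49) = 14.1758°
wrap1 = wrap2 = π + 2β = 208.3516°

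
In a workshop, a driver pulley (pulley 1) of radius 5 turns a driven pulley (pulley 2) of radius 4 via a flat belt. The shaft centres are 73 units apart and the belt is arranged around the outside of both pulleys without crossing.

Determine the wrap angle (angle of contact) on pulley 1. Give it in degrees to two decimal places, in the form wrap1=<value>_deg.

open belt: β = asin((r2−r1)/C) = asin(-1/73) = -0.7849°
wrap1 = π − 2β = 181.5698°
wrap2 = π + 2β = 178.4302°

wrap1=181.57_deg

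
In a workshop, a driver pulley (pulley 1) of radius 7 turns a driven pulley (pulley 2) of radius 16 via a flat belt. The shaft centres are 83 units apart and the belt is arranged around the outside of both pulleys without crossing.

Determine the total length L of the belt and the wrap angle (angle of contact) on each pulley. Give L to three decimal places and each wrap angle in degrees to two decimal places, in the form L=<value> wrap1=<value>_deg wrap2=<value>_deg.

open belt: β = asin((r2−r1)/C) = asin(9/83) = 6.2250°
wrap1 = π − 2β = 167.5499°
wrap2 = π + 2β = 192.4501°
tangent length = C·cosβ = 82.5106
L = r1·wrap1 + r2·wrap2 + 2·C·cosβ = 7·2.9243 + 16·3.3589 + 2·82.5106 = 239.2335

L=239.233 wrap1=167.55_deg wrap2=192.45_deg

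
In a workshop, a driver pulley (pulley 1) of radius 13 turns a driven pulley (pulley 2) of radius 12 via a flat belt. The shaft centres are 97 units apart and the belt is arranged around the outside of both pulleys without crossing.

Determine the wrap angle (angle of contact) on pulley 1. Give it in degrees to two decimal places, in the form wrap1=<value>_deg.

wrap1=181.18_deg

open belt: β = asin((r2−r1)/C) = asin(-1/97) = -0.5907°
wrap1 = π − 2β = 181.1814°
wrap2 = π + 2β = 178.8186°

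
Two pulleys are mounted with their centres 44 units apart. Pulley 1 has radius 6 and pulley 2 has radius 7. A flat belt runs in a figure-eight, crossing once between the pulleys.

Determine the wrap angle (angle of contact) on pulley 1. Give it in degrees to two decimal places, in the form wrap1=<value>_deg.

crossed belt: β = asin((r1+r2)/C) = asin(13/44) = 17.1848°
wrap1 = wrap2 = π + 2β = 214.3696°

wrap1=214.37_deg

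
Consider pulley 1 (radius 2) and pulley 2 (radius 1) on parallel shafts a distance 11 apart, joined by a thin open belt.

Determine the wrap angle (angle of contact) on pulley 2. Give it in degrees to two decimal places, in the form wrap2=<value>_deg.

wrap2=169.57_deg

open belt: β = asin((r2−r1)/C) = asin(-1/11) = -5.2159°
wrap1 = π − 2β = 190.4318°
wrap2 = π + 2β = 169.5682°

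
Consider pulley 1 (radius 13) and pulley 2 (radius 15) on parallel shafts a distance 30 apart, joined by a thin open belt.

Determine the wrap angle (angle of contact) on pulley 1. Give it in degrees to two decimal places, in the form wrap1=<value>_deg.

open belt: β = asin((r2−r1)/C) = asin(2/30) = 3.8226°
wrap1 = π − 2β = 172.3549°
wrap2 = π + 2β = 187.6451°

wrap1=172.35_deg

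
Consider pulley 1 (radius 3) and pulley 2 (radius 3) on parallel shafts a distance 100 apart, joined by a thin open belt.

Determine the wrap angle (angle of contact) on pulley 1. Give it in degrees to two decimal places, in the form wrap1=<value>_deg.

wrap1=180.00_deg

open belt: β = asin((r2−r1)/C) = asin(0/100) = 0.0000°
wrap1 = π − 2β = 180.0000°
wrap2 = π + 2β = 180.0000°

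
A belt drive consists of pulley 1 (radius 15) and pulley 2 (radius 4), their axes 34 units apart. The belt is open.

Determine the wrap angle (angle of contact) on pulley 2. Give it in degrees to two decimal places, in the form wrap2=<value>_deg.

open belt: β = asin((r2−r1)/C) = asin(-11/34) = -18.8765°
wrap1 = π − 2β = 217.7530°
wrap2 = π + 2β = 142.2470°

wrap2=142.25_deg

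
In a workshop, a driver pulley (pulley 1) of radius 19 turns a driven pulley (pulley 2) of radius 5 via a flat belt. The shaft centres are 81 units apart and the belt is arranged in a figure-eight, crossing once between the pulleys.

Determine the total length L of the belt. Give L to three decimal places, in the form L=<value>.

crossed belt: β = asin((r1+r2)/C) = asin(24/81) = 17.2353°
wrap1 = wrap2 = π + 2β = 214.4706°
tangent length = C·cosβ = 77.3628
L = (r1+r2)·wrap + 2·C·cosβ = 24·3.7432 + 2·77.3628 = 244.5628

L=244.563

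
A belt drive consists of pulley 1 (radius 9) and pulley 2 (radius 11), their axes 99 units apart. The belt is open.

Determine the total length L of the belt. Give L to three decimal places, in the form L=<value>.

open belt: β = asin((r2−r1)/C) = asin(2/99) = 1.1576°
wrap1 = π − 2β = 177.6849°
wrap2 = π + 2β = 182.3151°
tangent length = C·cosβ = 98.9798
L = r1·wrap1 + r2·wrap2 + 2·C·cosβ = 9·3.1012 + 11·3.1820 + 2·98.9798 = 260.8723

L=260.872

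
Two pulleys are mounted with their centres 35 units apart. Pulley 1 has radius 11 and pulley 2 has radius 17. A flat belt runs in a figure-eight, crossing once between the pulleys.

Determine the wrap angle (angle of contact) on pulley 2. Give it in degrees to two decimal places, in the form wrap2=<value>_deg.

wrap2=286.26_deg

crossed belt: β = asin((r1+r2)/C) = asin(28/35) = 53.1301°
wrap1 = wrap2 = π + 2β = 286.2602°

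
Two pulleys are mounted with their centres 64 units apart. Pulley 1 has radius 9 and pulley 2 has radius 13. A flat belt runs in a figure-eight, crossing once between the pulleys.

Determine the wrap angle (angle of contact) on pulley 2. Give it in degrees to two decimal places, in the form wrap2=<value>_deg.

crossed belt: β = asin((r1+r2)/C) = asin(22/64) = 20.1055°
wrap1 = wrap2 = π + 2β = 220.2110°

wrap2=220.21_deg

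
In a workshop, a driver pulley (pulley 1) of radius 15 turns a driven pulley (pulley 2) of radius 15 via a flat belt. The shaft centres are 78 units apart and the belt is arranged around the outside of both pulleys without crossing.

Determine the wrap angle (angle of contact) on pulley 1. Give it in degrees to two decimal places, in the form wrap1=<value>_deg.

open belt: β = asin((r2−r1)/C) = asin(0/78) = 0.0000°
wrap1 = π − 2β = 180.0000°
wrap2 = π + 2β = 180.0000°

wrap1=180.00_deg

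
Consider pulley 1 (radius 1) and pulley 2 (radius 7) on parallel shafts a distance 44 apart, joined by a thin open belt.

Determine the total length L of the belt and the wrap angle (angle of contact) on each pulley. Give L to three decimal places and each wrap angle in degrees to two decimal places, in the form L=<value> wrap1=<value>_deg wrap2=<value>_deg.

open belt: β = asin((r2−r1)/C) = asin(6/44) = 7.8375°
wrap1 = π − 2β = 164.3250°
wrap2 = π + 2β = 195.6750°
tangent length = C·cosβ = 43.5890
L = r1·wrap1 + r2·wrap2 + 2·C·cosβ = 1·2.8680 + 7·3.4152 + 2·43.5890 = 113.9522

L=113.952 wrap1=164.33_deg wrap2=195.67_deg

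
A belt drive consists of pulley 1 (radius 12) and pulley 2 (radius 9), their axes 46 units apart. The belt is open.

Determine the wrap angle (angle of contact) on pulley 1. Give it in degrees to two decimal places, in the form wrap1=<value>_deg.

open belt: β = asin((r2−r1)/C) = asin(-3/46) = -3.7393°
wrap1 = π − 2β = 187.4787°
wrap2 = π + 2β = 172.5213°

wrap1=187.48_deg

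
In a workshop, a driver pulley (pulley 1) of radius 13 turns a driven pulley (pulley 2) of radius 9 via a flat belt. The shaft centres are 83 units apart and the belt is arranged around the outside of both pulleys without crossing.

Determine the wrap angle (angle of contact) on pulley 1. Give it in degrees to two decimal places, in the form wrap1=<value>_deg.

open belt: β = asin((r2−r1)/C) = asin(-4/83) = -2.7623°
wrap1 = π − 2β = 185.5246°
wrap2 = π + 2β = 174.4754°

wrap1=185.52_deg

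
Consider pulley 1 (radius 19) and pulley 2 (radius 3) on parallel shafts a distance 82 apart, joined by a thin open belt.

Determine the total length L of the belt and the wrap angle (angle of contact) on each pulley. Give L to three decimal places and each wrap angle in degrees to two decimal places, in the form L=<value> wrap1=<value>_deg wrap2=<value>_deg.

open belt: β = asin((r2−r1)/C) = asin(-16/82) = -11.2518°
wrap1 = π − 2β = 202.5037°
wrap2 = π + 2β = 157.4963°
tangent length = C·cosβ = 80.4239
L = r1·wrap1 + r2·wrap2 + 2·C·cosβ = 19·3.5344 + 3·2.7488 + 2·80.4239 = 236.2470

L=236.247 wrap1=202.50_deg wrap2=157.50_deg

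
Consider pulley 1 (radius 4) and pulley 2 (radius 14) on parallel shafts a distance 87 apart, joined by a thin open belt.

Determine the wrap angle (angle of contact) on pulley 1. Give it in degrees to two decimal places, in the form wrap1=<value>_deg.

wrap1=166.80_deg

open belt: β = asin((r2−r1)/C) = asin(10/87) = 6.6003°
wrap1 = π − 2β = 166.7994°
wrap2 = π + 2β = 193.2006°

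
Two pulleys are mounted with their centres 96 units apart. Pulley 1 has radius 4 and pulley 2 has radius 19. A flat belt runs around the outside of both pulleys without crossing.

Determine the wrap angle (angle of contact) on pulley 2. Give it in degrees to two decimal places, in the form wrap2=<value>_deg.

wrap2=197.98_deg

open belt: β = asin((r2−r1)/C) = asin(15/96) = 8.9893°
wrap1 = π − 2β = 162.0214°
wrap2 = π + 2β = 197.9786°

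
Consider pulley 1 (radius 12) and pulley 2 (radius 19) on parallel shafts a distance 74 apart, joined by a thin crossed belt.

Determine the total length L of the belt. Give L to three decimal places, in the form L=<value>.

L=258.577

crossed belt: β = asin((r1+r2)/C) = asin(31/74) = 24.7664°
wrap1 = wrap2 = π + 2β = 229.5327°
tangent length = C·cosβ = 67.1937
L = (r1+r2)·wrap + 2·C·cosβ = 31·4.0061 + 2·67.1937 = 258.5766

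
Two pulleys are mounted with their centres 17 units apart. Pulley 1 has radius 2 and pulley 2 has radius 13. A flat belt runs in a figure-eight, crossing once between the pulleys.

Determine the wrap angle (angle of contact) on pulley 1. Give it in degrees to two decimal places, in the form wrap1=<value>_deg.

wrap1=303.86_deg

crossed belt: β = asin((r1+r2)/C) = asin(15/17) = 61.9275°
wrap1 = wrap2 = π + 2β = 303.8550°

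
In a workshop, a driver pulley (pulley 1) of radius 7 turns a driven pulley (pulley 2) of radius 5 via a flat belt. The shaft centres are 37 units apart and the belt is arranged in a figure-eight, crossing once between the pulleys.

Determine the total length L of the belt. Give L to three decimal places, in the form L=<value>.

crossed belt: β = asin((r1+r2)/C) = asin(12/37) = 18.9246°
wrap1 = wrap2 = π + 2β = 217.8493°
tangent length = C·cosβ = 35.0000
L = (r1+r2)·wrap + 2·C·cosβ = 12·3.8022 + 2·35.0000 = 115.6262

L=115.626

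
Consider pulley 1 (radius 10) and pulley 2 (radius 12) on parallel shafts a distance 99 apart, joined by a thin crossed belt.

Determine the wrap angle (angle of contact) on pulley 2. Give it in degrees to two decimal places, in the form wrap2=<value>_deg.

wrap2=205.68_deg

crossed belt: β = asin((r1+r2)/C) = asin(22/99) = 12.8396°
wrap1 = wrap2 = π + 2β = 205.6792°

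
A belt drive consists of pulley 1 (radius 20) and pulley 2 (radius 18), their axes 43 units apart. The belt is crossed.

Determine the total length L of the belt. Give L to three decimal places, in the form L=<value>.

crossed belt: β = asin((r1+r2)/C) = asin(38/43) = 62.0945°
wrap1 = wrap2 = π + 2β = 304.1891°
tangent length = C·cosβ = 20.1246
L = (r1+r2)·wrap + 2·C·cosβ = 38·5.3091 + 2·20.1246 = 241.9950

L=241.995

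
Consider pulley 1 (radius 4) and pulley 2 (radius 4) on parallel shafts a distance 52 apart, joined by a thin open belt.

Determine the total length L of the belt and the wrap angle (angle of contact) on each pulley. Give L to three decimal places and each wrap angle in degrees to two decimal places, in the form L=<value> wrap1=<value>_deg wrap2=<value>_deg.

L=129.133 wrap1=180.00_deg wrap2=180.00_deg

open belt: β = asin((r2−r1)/C) = asin(0/52) = 0.0000°
wrap1 = π − 2β = 180.0000°
wrap2 = π + 2β = 180.0000°
tangent length = C·cosβ = 52.0000
L = r1·wrap1 + r2·wrap2 + 2·C·cosβ = 4·3.1416 + 4·3.1416 + 2·52.0000 = 129.1327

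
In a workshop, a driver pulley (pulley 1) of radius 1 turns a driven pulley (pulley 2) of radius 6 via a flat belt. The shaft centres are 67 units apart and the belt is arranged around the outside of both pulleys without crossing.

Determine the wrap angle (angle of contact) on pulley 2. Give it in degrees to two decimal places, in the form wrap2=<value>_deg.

open belt: β = asin((r2−r1)/C) = asin(5/67) = 4.2798°
wrap1 = π − 2β = 171.4404°
wrap2 = π + 2β = 188.5596°

wrap2=188.56_deg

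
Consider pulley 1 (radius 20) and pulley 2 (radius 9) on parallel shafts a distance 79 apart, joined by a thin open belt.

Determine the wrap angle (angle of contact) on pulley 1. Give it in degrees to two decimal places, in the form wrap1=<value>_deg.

wrap1=196.01_deg

open belt: β = asin((r2−r1)/C) = asin(-11/79) = -8.0039°
wrap1 = π − 2β = 196.0078°
wrap2 = π + 2β = 163.9922°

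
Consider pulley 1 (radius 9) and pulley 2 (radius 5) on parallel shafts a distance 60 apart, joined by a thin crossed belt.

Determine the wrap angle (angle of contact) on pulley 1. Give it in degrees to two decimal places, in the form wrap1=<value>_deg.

wrap1=206.99_deg

crossed belt: β = asin((r1+r2)/C) = asin(14/60) = 13.4934°
wrap1 = wrap2 = π + 2β = 206.9868°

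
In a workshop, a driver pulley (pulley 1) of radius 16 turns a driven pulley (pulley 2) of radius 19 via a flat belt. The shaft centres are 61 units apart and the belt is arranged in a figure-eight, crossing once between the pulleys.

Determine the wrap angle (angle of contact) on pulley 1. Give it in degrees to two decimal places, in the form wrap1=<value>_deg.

crossed belt: β = asin((r1+r2)/C) = asin(35/61) = 35.0136°
wrap1 = wrap2 = π + 2β = 250.0271°

wrap1=250.03_deg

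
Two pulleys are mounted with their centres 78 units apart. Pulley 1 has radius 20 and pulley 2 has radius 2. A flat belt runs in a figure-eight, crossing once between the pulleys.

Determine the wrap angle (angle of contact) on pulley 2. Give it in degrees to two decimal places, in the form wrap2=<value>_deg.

wrap2=212.77_deg

crossed belt: β = asin((r1+r2)/C) = asin(22/78) = 16.3827°
wrap1 = wrap2 = π + 2β = 212.7653°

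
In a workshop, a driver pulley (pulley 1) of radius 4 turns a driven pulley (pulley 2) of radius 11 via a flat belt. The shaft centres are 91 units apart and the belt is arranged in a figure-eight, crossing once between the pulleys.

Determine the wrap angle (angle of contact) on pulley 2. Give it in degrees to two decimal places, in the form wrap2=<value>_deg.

crossed belt: β = asin((r1+r2)/C) = asin(15/91) = 9.4877°
wrap1 = wrap2 = π + 2β = 198.9753°

wrap2=198.98_deg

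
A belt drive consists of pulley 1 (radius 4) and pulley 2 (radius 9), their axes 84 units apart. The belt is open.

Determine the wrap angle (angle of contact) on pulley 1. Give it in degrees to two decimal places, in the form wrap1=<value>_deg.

open belt: β = asin((r2−r1)/C) = asin(5/84) = 3.4125°
wrap1 = π − 2β = 173.1750°
wrap2 = π + 2β = 186.8250°

wrap1=173.18_deg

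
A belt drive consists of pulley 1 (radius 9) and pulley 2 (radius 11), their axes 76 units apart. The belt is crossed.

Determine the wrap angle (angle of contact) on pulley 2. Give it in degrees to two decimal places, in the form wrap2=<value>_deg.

crossed belt: β = asin((r1+r2)/C) = asin(20/76) = 15.2575°
wrap1 = wrap2 = π + 2β = 210.5150°

wrap2=210.52_deg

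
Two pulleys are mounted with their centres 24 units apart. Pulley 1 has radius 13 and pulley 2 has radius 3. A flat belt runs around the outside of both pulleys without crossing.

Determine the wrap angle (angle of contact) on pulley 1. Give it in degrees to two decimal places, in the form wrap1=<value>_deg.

wrap1=229.25_deg

open belt: β = asin((r2−r1)/C) = asin(-10/24) = -24.6243°
wrap1 = π − 2β = 229.2486°
wrap2 = π + 2β = 130.7514°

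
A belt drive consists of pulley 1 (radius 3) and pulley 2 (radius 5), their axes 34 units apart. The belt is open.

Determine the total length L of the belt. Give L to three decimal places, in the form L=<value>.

L=93.250

open belt: β = asin((r2−r1)/C) = asin(2/34) = 3.3723°
wrap1 = π − 2β = 173.2554°
wrap2 = π + 2β = 186.7446°
tangent length = C·cosβ = 33.9411
L = r1·wrap1 + r2·wrap2 + 2·C·cosβ = 3·3.0239 + 5·3.2593 + 2·33.9411 = 93.2504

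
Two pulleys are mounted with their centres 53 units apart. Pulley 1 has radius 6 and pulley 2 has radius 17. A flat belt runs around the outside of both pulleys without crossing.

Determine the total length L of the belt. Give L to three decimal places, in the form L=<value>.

open belt: β = asin((r2−r1)/C) = asin(11/53) = 11.9786°
wrap1 = π − 2β = 156.0427°
wrap2 = π + 2β = 203.9573°
tangent length = C·cosβ = 51.8459
L = r1·wrap1 + r2·wrap2 + 2·C·cosβ = 6·2.7235 + 17·3.5597 + 2·51.8459 = 180.5480

L=180.548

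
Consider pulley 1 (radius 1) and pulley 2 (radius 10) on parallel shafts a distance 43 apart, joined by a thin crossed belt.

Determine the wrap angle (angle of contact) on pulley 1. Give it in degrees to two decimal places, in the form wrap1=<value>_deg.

crossed belt: β = asin((r1+r2)/C) = asin(11/43) = 14.8218°
wrap1 = wrap2 = π + 2β = 209.6436°

wrap1=209.64_deg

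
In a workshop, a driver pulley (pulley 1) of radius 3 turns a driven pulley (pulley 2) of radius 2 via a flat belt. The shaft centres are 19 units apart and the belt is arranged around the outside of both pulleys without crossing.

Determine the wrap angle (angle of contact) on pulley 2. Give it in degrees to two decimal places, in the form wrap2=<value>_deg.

open belt: β = asin((r2−r1)/C) = asin(-1/19) = -3.0170°
wrap1 = π − 2β = 186.0339°
wrap2 = π + 2β = 173.9661°

wrap2=173.97_deg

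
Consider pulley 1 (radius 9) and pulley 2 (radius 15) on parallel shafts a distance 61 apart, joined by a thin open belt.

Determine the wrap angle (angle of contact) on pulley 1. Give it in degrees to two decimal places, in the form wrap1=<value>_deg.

open belt: β = asin((r2−r1)/C) = asin(6/61) = 5.6448°
wrap1 = π − 2β = 168.7104°
wrap2 = π + 2β = 191.2896°

wrap1=168.71_deg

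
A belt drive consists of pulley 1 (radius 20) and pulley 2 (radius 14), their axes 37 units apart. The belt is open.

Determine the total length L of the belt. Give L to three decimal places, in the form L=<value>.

open belt: β = asin((r2−r1)/C) = asin(-6/37) = -9.3324°
wrap1 = π − 2β = 198.6648°
wrap2 = π + 2β = 161.3352°
tangent length = C·cosβ = 36.5103
L = r1·wrap1 + r2·wrap2 + 2·C·cosβ = 20·3.4674 + 14·2.8158 + 2·36.5103 = 181.7893

L=181.789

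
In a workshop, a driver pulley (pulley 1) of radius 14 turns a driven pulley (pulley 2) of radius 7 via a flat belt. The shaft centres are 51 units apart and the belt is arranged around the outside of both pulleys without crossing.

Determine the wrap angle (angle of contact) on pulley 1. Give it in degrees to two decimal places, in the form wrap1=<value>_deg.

wrap1=195.78_deg

open belt: β = asin((r2−r1)/C) = asin(-7/51) = -7.8890°
wrap1 = π − 2β = 195.7781°
wrap2 = π + 2β = 164.2219°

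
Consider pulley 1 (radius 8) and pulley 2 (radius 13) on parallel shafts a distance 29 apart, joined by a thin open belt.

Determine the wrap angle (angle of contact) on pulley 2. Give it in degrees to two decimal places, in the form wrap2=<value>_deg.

wrap2=199.86_deg

open belt: β = asin((r2−r1)/C) = asin(5/29) = 9.9282°
wrap1 = π − 2β = 160.1436°
wrap2 = π + 2β = 199.8564°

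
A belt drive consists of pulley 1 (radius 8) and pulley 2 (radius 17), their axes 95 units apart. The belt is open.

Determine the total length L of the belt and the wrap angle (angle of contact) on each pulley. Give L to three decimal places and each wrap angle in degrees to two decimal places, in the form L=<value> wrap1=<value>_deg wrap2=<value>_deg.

L=269.393 wrap1=169.13_deg wrap2=190.87_deg

open belt: β = asin((r2−r1)/C) = asin(9/95) = 5.4362°
wrap1 = π − 2β = 169.1277°
wrap2 = π + 2β = 190.8723°
tangent length = C·cosβ = 94.5727
L = r1·wrap1 + r2·wrap2 + 2·C·cosβ = 8·2.9518 + 17·3.3314 + 2·94.5727 = 269.3931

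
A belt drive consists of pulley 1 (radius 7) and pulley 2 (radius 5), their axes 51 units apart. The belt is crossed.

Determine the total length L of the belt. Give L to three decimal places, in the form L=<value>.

L=142.536

crossed belt: β = asin((r1+r2)/C) = asin(12/51) = 13.6090°
wrap1 = wrap2 = π + 2β = 207.2179°
tangent length = C·cosβ = 49.5681
L = (r1+r2)·wrap + 2·C·cosβ = 12·3.6166 + 2·49.5681 = 142.5359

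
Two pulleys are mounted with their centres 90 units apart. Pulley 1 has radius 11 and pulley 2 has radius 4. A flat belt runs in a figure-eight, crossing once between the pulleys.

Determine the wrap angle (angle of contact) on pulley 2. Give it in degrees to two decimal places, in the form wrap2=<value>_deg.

crossed belt: β = asin((r1+r2)/C) = asin(15/90) = 9.5941°
wrap1 = wrap2 = π + 2β = 199.1881°

wrap2=199.19_deg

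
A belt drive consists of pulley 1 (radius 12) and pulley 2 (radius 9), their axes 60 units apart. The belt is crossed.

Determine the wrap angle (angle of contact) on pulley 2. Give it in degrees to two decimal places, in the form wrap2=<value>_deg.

crossed belt: β = asin((r1+r2)/C) = asin(21/60) = 20.4873°
wrap1 = wrap2 = π + 2β = 220.9746°

wrap2=220.97_deg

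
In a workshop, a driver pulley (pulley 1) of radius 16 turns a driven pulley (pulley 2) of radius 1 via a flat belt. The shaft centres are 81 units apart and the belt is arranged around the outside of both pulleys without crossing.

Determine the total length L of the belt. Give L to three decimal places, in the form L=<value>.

open belt: β = asin((r2−r1)/C) = asin(-15/81) = -10.6719°
wrap1 = π − 2β = 201.3439°
wrap2 = π + 2β = 158.6561°
tangent length = C·cosβ = 79.5990
L = r1·wrap1 + r2·wrap2 + 2·C·cosβ = 16·3.5141 + 1·2.7691 + 2·79.5990 = 218.1929

L=218.193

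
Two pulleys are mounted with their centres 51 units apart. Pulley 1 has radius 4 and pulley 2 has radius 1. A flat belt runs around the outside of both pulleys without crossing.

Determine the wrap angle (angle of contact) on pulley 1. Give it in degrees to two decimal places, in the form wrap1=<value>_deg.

open belt: β = asin((r2−r1)/C) = asin(-3/51) = -3.3723°
wrap1 = π − 2β = 186.7446°
wrap2 = π + 2β = 173.2554°

wrap1=186.74_deg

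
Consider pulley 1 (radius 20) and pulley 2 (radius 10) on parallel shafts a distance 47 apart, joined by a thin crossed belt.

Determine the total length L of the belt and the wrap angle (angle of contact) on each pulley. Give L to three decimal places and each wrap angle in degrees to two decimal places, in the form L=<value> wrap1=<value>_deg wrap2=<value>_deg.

L=208.145 wrap1=259.33_deg wrap2=259.33_deg

crossed belt: β = asin((r1+r2)/C) = asin(30/47) = 39.6650°
wrap1 = wrap2 = π + 2β = 259.3300°
tangent length = C·cosβ = 36.1801
L = (r1+r2)·wrap + 2·C·cosβ = 30·4.5262 + 2·36.1801 = 208.1451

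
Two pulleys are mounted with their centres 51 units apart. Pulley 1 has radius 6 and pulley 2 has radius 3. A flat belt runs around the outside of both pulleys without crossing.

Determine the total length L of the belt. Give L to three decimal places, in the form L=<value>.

L=130.451

open belt: β = asin((r2−r1)/C) = asin(-3/51) = -3.3723°
wrap1 = π − 2β = 186.7446°
wrap2 = π + 2β = 173.2554°
tangent length = C·cosβ = 50.9117
L = r1·wrap1 + r2·wrap2 + 2·C·cosβ = 6·3.2593 + 3·3.0239 + 2·50.9117 = 130.4509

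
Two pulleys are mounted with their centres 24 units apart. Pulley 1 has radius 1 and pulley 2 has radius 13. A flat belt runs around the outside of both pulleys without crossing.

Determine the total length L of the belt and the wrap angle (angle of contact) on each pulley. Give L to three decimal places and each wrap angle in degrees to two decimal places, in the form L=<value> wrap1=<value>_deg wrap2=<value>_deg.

L=98.118 wrap1=120.00_deg wrap2=240.00_deg

open belt: β = asin((r2−r1)/C) = asin(12/24) = 30.0000°
wrap1 = π − 2β = 120.0000°
wrap2 = π + 2β = 240.0000°
tangent length = C·cosβ = 20.7846
L = r1·wrap1 + r2·wrap2 + 2·C·cosβ = 1·2.0944 + 13·4.1888 + 2·20.7846 = 98.1179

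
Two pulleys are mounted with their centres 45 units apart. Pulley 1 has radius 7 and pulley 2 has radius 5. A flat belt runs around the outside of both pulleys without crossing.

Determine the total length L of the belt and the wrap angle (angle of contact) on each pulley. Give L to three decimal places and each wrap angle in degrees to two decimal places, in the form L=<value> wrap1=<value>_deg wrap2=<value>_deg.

L=127.788 wrap1=185.09_deg wrap2=174.91_deg

open belt: β = asin((r2−r1)/C) = asin(-2/45) = -2.5473°
wrap1 = π − 2β = 185.0946°
wrap2 = π + 2β = 174.9054°
tangent length = C·cosβ = 44.9555
L = r1·wrap1 + r2·wrap2 + 2·C·cosβ = 7·3.2305 + 5·3.0527 + 2·44.9555 = 127.7880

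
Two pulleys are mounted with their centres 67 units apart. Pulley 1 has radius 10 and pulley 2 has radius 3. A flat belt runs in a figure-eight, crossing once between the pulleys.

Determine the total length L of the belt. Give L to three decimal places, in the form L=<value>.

crossed belt: β = asin((r1+r2)/C) = asin(13/67) = 11.1881°
wrap1 = wrap2 = π + 2β = 202.3761°
tangent length = C·cosβ = 65.7267
L = (r1+r2)·wrap + 2·C·cosβ = 13·3.5321 + 2·65.7267 = 177.3711

L=177.371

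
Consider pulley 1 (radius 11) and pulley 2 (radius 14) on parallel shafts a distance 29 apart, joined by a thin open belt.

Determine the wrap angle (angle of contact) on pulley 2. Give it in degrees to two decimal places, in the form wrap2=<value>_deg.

open belt: β = asin((r2−r1)/C) = asin(3/29) = 5.9378°
wrap1 = π − 2β = 168.1245°
wrap2 = π + 2β = 191.8755°

wrap2=191.88_deg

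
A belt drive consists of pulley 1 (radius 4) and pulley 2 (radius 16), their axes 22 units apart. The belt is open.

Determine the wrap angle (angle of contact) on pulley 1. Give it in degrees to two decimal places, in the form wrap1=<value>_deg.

open belt: β = asin((r2−r1)/C) = asin(12/22) = 33.0557°
wrap1 = π − 2β = 113.8885°
wrap2 = π + 2β = 246.1115°

wrap1=113.89_deg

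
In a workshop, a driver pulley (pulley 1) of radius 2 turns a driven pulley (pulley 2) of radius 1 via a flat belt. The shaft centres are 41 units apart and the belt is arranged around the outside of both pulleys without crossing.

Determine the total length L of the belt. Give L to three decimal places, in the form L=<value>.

open belt: β = asin((r2−r1)/C) = asin(-1/41) = -1.3976°
wrap1 = π − 2β = 182.7952°
wrap2 = π + 2β = 177.2048°
tangent length = C·cosβ = 40.9878
L = r1·wrap1 + r2·wrap2 + 2·C·cosβ = 2·3.1904 + 1·3.0928 + 2·40.9878 = 91.4492

L=91.449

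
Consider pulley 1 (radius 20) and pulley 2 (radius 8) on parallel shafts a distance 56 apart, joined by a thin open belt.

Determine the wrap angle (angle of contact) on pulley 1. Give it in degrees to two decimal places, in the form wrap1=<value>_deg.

open belt: β = asin((r2−r1)/C) = asin(-12/56) = -12.3736°
wrap1 = π − 2β = 204.7473°
wrap2 = π + 2β = 155.2527°

wrap1=204.75_deg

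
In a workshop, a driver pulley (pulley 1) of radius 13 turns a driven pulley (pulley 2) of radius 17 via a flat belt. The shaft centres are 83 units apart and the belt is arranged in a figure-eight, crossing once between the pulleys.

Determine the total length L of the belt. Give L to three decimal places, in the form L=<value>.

crossed belt: β = asin((r1+r2)/C) = asin(30/83) = 21.1890°
wrap1 = wrap2 = π + 2β = 222.3780°
tangent length = C·cosβ = 77.3886
L = (r1+r2)·wrap + 2·C·cosβ = 30·3.8812 + 2·77.3886 = 271.2141

L=271.214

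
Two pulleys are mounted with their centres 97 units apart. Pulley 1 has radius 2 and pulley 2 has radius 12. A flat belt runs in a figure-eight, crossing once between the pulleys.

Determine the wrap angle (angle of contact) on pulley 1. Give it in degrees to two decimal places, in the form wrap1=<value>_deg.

crossed belt: β = asin((r1+r2)/C) = asin(14/97) = 8.2985°
wrap1 = wrap2 = π + 2β = 196.5970°

wrap1=196.60_deg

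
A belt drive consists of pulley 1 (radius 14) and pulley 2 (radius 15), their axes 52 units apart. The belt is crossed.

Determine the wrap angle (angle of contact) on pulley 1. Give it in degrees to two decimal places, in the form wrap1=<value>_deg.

crossed belt: β = asin((r1+r2)/C) = asin(29/52) = 33.8964°
wrap1 = wrap2 = π + 2β = 247.7927°

wrap1=247.79_deg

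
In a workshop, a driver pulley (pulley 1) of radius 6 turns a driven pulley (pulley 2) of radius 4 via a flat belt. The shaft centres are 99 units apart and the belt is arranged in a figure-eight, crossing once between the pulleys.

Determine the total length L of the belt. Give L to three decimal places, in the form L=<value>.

L=230.427

crossed belt: β = asin((r1+r2)/C) = asin(10/99) = 5.7973°
wrap1 = wrap2 = π + 2β = 191.5947°
tangent length = C·cosβ = 98.4937
L = (r1+r2)·wrap + 2·C·cosβ = 10·3.3440 + 2·98.4937 = 230.4269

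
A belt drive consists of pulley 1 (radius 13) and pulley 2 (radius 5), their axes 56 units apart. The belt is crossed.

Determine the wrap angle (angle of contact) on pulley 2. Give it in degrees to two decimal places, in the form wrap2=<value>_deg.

crossed belt: β = asin((r1+r2)/C) = asin(18/56) = 18.7493°
wrap1 = wrap2 = π + 2β = 217.4987°

wrap2=217.50_deg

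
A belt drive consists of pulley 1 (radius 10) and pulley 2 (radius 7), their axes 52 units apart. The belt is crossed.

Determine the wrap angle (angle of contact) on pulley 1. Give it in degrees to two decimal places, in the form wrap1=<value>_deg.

wrap1=218.16_deg

crossed belt: β = asin((r1+r2)/C) = asin(17/52) = 19.0821°
wrap1 = wrap2 = π + 2β = 218.1642°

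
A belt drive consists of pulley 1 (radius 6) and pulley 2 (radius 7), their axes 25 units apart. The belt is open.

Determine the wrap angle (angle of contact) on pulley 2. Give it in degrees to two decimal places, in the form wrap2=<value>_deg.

open belt: β = asin((r2−r1)/C) = asin(1/25) = 2.2924°
wrap1 = π − 2β = 175.4151°
wrap2 = π + 2β = 184.5849°

wrap2=184.58_deg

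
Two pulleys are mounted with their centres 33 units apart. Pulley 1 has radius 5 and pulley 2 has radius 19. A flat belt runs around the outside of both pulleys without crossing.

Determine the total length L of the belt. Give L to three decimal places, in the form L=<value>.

L=147.432

open belt: β = asin((r2−r1)/C) = asin(14/33) = 25.1027°
wrap1 = π − 2β = 129.7946°
wrap2 = π + 2β = 230.2054°
tangent length = C·cosβ = 29.8831
L = r1·wrap1 + r2·wrap2 + 2·C·cosβ = 5·2.2653 + 19·4.0178 + 2·29.8831 = 147.4319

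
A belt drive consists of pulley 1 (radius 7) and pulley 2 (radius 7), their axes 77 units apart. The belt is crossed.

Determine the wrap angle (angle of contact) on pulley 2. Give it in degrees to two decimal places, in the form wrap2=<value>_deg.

crossed belt: β = asin((r1+r2)/C) = asin(14/77) = 10.4757°
wrap1 = wrap2 = π + 2β = 200.9514°

wrap2=200.95_deg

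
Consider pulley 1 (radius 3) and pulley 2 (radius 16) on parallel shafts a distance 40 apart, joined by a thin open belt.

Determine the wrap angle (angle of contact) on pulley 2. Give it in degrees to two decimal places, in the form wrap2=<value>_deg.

wrap2=217.93_deg

open belt: β = asin((r2−r1)/C) = asin(13/40) = 18.9656°
wrap1 = π − 2β = 142.0689°
wrap2 = π + 2β = 217.9311°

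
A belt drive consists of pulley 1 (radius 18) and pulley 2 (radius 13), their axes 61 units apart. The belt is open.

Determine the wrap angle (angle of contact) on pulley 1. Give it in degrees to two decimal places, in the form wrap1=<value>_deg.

open belt: β = asin((r2−r1)/C) = asin(-5/61) = -4.7017°
wrap1 = π − 2β = 189.4033°
wrap2 = π + 2β = 170.5967°

wrap1=189.40_deg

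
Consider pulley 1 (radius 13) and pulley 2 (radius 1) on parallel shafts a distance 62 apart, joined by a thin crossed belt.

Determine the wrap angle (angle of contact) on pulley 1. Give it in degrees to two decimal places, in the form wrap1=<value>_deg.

crossed belt: β = asin((r1+r2)/C) = asin(14/62) = 13.0503°
wrap1 = wrap2 = π + 2β = 206.1006°

wrap1=206.10_deg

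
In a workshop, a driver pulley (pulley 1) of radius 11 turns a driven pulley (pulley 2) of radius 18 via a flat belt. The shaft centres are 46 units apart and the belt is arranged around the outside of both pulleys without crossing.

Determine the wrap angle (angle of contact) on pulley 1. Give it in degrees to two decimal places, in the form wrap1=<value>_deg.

wrap1=162.49_deg

open belt: β = asin((r2−r1)/C) = asin(7/46) = 8.7529°
wrap1 = π − 2β = 162.4941°
wrap2 = π + 2β = 197.5059°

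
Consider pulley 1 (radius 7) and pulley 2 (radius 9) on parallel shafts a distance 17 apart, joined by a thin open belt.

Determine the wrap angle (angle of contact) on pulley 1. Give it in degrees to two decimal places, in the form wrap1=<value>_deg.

open belt: β = asin((r2−r1)/C) = asin(2/17) = 6.7563°
wrap1 = π − 2β = 166.4873°
wrap2 = π + 2β = 193.5127°

wrap1=166.49_deg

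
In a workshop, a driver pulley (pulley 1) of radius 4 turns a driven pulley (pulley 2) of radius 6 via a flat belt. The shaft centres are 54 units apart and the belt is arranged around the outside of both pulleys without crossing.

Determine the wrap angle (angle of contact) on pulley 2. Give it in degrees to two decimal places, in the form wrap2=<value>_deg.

open belt: β = asin((r2−r1)/C) = asin(2/54) = 2.1226°
wrap1 = π − 2β = 175.7549°
wrap2 = π + 2β = 184.2451°

wrap2=184.25_deg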